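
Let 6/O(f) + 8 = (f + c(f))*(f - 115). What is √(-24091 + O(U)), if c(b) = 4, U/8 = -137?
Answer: I*√10532298149029558/661202 ≈ 155.21*I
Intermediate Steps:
U = -1096 (U = 8*(-137) = -1096)
O(f) = 6/(-8 + (-115 + f)*(4 + f)) (O(f) = 6/(-8 + (f + 4)*(f - 115)) = 6/(-8 + (4 + f)*(-115 + f)) = 6/(-8 + (-115 + f)*(4 + f)))
√(-24091 + O(U)) = √(-24091 + 6/(-468 + (-1096)² - 111*(-1096))) = √(-24091 + 6/(-468 + 1201216 + 121656)) = √(-24091 + 6/1322404) = √(-24091 + 6*(1/1322404)) = √(-24091 + 3/661202) = √(-15929017379/661202) = I*√10532298149029558/661202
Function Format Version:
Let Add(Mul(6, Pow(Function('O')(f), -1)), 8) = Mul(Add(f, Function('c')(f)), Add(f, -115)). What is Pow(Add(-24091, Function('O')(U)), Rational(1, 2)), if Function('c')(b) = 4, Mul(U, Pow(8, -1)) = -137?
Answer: Mul(Rational(1, 661202), I, Pow(10532298149029558, Rational(1, 2))) ≈ Mul(155.21, I)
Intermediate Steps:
U = -1096 (U = Mul(8, -137) = -1096)
Function('O')(f) = Mul(6, Pow(Add(-8, Mul(Add(-115, f), Add(4, f))), -1)) (Function('O')(f) = Mul(6, Pow(Add(-8, Mul(Add(f, 4), Add(f, -115))), -1)) = Mul(6, Pow(Add(-8, Mul(Add(4, f), Add(-115, f))), -1)) = Mul(6, Pow(Add(-8, Mul(Add(-115, f), Add(4, f))), -1)))
Pow(Add(-24091, Function('O')(U)), Rational(1, 2)) = Pow(Add(-24091, Mul(6, Pow(Add(-468, Pow(-1096, 2), Mul(-111, -1096)), -1))), Rational(1, 2)) = Pow(Add(-24091, Mul(6, Pow(Add(-468, 1201216, 121656), -1))), Rational(1, 2)) = Pow(Add(-24091, Mul(6, Pow(1322404, -1))), Rational(1, 2)) = Pow(Add(-24091, Mul(6, Rational(1, 1322404))), Rational(1, 2)) = Pow(Add(-24091, Rational(3, 661202)), Rational(1, 2)) = Pow(Rational(-15929017379, 661202), Rational(1, 2)) = Mul(Rational(1, 661202), I, Pow(10532298149029558, Rational(1, 2)))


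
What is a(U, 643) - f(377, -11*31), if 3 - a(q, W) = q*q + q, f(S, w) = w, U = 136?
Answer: -18288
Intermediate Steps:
a(q, W) = 3 - q - q**2 (a(q, W) = 3 - (q*q + q) = 3 - (q**2 + q) = 3 - (q + q**2) = 3 + (-q - q**2) = 3 - q - q**2)
a(U, 643) - f(377, -11*31) = (3 - 1*136 - 1*136**2) - (-11)*31 = (3 - 136 - 1*18496) - 1*(-341) = (3 - 136 - 18496) + 341 = -18629 + 341 = -18288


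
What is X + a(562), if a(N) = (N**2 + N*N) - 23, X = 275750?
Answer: 907415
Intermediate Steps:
a(N) = -23 + 2*N**2 (a(N) = (N**2 + N**2) - 23 = 2*N**2 - 23 = -23 + 2*N**2)
X + a(562) = 275750 + (-23 + 2*562**2) = 275750 + (-23 + 2*315844) = 275750 + (-23 + 631688) = 275750 + 631665 = 907415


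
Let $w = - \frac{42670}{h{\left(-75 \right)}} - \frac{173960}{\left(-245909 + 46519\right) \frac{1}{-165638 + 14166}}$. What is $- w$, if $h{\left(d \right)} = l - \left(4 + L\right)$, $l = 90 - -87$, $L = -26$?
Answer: $\frac{525217172618}{3967861} \approx 1.3237 \cdot 10^{5}$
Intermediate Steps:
$l = 177$ ($l = 90 + 87 = 177$)
$h{\left(d \right)} = 199$ ($h{\left(d \right)} = 177 - -22 = 177 + \left(-4 + 26\right) = 177 + 22 = 199$)
$w = - \frac{525217172618}{3967861}$ ($w = - \frac{42670}{199} - \frac{173960}{\left(-245909 + 46519\right) \frac{1}{-165638 + 14166}} = \left(-42670\right) \frac{1}{199} - \frac{173960}{\left(-199390\right) \frac{1}{-151472}} = - \frac{42670}{199} - \frac{173960}{\left(-199390\right) \left(- \frac{1}{151472}\right)} = - \frac{42670}{199} - \frac{173960}{\frac{99695}{75736}} = - \frac{42670}{199} - \frac{2635006912}{19939} = - \frac{525217172618}{3967861} \approx -1.3237 \cdot 10^{5}$)
$- w = \left(-1\right) \left(- \frac{525217172618}{3967861}\right) = \frac{525217172618}{3967861}$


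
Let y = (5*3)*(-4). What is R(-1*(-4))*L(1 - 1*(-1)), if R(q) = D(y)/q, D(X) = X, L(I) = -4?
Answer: 60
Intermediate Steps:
y = -60 (y = 15*(-4) = -60)
R(q) = -60/q
R(-1*(-4))*L(1 - 1*(-1)) = -60/((-1*(-4)))*(-4) = -60/4*(-4) = -60*¼*(-4) = -15*(-4) = 60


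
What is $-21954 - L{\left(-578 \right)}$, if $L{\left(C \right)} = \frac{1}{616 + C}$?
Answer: $- \frac{834253}{38} \approx -21954.0$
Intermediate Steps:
$-21954 - L{\left(-578 \right)} = -21954 - \frac{1}{616 - 578} = -21954 - \frac{1}{38} = - \frac{834253}{38}$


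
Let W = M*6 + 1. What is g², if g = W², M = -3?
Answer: 83521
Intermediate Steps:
W = -17 (W = -3*6 + 1 = -18 + 1 = -17)
g = 289 (g = (-17)² = 289)
g² = 289² = 83521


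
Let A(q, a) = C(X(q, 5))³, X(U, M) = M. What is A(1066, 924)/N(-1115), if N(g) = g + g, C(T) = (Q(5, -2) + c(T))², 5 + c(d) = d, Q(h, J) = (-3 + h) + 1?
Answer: -729/2230 ≈ -0.32691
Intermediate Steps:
Q(h, J) = -2 + h
c(d) = -5 + d
C(T) = (-2 + T)² (C(T) = ((-2 + 5) + (-5 + T))² = (3 + (-5 + T))² = (-2 + T)²)
A(q, a) = 729 (A(q, a) = ((-2 + 5)²)³ = (3²)³ = 9³ = 729)
N(g) = 2*g
A(1066, 924)/N(-1115) = 729/((2*(-1115))) = 729/(-2230) = 729*(-1/2230) = -729/2230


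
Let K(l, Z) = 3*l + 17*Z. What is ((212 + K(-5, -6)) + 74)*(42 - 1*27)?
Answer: 2535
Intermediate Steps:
((212 + K(-5, -6)) + 74)*(42 - 1*27) = ((212 + (3*(-5) + 17*(-6))) + 74)*(42 - 1*27) = ((212 + (-15 - 102)) + 74)*(42 - 27) = ((212 - 117) + 74)*15 = (95 + 74)*15 = 169*15 = 2535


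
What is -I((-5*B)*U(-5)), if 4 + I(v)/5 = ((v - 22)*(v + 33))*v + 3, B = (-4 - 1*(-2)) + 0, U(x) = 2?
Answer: 10605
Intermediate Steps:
B = -2 (B = (-4 + 2) + 0 = -2 + 0 = -2)
I(v) = -5 + 5*v*(-22 + v)*(33 + v) (I(v) = -20 + 5*(((v - 22)*(v + 33))*v + 3) = -20 + 5*(((-22 + v)*(33 + v))*v + 3) = -20 + 5*(v*(-22 + v)*(33 + v) + 3) = -20 + 5*(3 + v*(-22 + v)*(33 + v)) = -20 + (15 + 5*v*(-22 + v)*(33 + v)) = -5 + 5*v*(-22 + v)*(33 + v))
-I((-5*B)*U(-5)) = -(-5 - 3630*(-5*(-2))*2 + 5*(-5*(-2)*2)**3 + 55*(-5*(-2)*2)**2) = -(-5 - 36300*2 + 5*(10*2)**3 + 55*(10*2)**2) = -(-5 - 3630*20 + 5*20**3 + 55*20**2) = -(-5 - 72600 + 5*8000 + 55*400) = -(-5 - 72600 + 40000 + 22000) = -1*(-10605) = 10605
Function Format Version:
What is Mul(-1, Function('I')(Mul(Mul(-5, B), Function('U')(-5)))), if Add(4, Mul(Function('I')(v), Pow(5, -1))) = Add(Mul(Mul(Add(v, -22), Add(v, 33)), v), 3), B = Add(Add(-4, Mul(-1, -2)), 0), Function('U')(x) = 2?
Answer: 10605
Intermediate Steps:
B = -2 (B = Add(Add(-4, 2), 0) = Add(-2, 0) = -2)
Function('I')(v) = Add(-5, Mul(5, v, Add(-22, v), Add(33, v))) (Function('I')(v) = Add(-20, Mul(5, Add(Mul(Mul(Add(v, -22), Add(v, 33)), v), 3))) = Add(-20, Mul(5, Add(Mul(Mul(Add(-22, v), Add(33, v)), v), 3))) = Add(-20, Mul(5, Add(Mul(v, Add(-22, v), Add(33, v)), 3))) = Add(-20, Mul(5, Add(3, Mul(v, Add(-22, v), Add(33, v))))) = Add(-20, Add(15, Mul(5, v, Add(-22, v), Add(33, v)))) = Add(-5, Mul(5, v, Add(-22, v), Add(33, v))))
Mul(-1, Function('I')(Mul(Mul(-5, B), Function('U')(-5)))) = Mul(-1, Add(-5, Mul(-3630, Mul(Mul(-5, -2), 2)), Mul(5, Pow(Mul(Mul(-5, -2), 2), 3)), Mul(55, Pow(Mul(Mul(-5, -2), 2), 2)))) = Mul(-1, Add(-5, Mul(-3630, Mul(10, 2)), Mul(5, Pow(Mul(10, 2), 3)), Mul(55, Pow(Mul(10, 2), 2)))) = Mul(-1, Add(-5, Mul(-3630, 20), Mul(5, Pow(20, 3)), Mul(55, Pow(20, 2)))) = Mul(-1, Add(-5, -72600, Mul(5, 8000), Mul(55, 400))) = Mul(-1, Add(-5, -72600, 40000, 22000)) = Mul(-1, -10605) = 10605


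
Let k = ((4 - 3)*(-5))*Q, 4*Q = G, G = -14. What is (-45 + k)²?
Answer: 3025/4 ≈ 756.25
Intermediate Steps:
Q = -7/2 (Q = (¼)*(-14) = -7/2 ≈ -3.5000)
k = 35/2 (k = ((4 - 3)*(-5))*(-7/2) = (1*(-5))*(-7/2) = -5*(-7/2) = 35/2 ≈ 17.500)
(-45 + k)² = (-45 + 35/2)² = (-55/2)² = 3025/4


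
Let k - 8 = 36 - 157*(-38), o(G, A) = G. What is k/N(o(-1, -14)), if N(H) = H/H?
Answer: 6010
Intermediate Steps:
N(H) = 1
k = 6010 (k = 8 + (36 - 157*(-38)) = 8 + (36 + 5966) = 8 + 6002 = 6010)
k/N(o(-1, -14)) = 6010/1 = 6010*1 = 6010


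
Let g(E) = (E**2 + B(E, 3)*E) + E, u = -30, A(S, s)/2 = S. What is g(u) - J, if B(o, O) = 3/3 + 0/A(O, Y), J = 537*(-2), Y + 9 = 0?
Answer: 1914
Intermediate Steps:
Y = -9 (Y = -9 + 0 = -9)
A(S, s) = 2*S
J = -1074
B(o, O) = 1 (B(o, O) = 3/3 + 0/((2*O)) = 3*(1/3) + 0*(1/(2*O)) = 1 + 0 = 1)
g(E) = E**2 + 2*E (g(E) = (E**2 + 1*E) + E = (E**2 + E) + E = (E + E**2) + E = E**2 + 2*E)
g(u) - J = -30*(2 - 30) - 1*(-1074) = -30*(-28) + 1074 = 840 + 1074 = 1914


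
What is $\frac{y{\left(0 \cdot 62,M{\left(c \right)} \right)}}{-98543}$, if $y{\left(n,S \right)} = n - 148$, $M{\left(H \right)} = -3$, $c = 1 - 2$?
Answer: $\frac{148}{98543} \approx 0.0015019$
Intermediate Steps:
$c = -1$ ($c = 1 - 2 = -1$)
$y{\left(n,S \right)} = -148 + n$ ($y{\left(n,S \right)} = n - 148 = -148 + n$)
$\frac{y{\left(0 \cdot 62,M{\left(c \right)} \right)}}{-98543} = \frac{-148 + 0 \cdot 62}{-98543} = \left(-148 + 0\right) \left(- \frac{1}{98543}\right) = \left(-148\right) \left(- \frac{1}{98543}\right) = \frac{148}{98543}$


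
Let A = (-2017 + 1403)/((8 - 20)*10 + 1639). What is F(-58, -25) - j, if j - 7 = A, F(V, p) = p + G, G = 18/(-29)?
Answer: -1419168/44051 ≈ -32.216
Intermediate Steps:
G = -18/29 (G = 18*(-1/29) = -18/29 ≈ -0.62069)
F(V, p) = -18/29 + p (F(V, p) = p - 18/29 = -18/29 + p)
A = -614/1519 (A = -614/(-12*10 + 1639) = -614/(-120 + 1639) = -614/1519 ≈ -0.40421)
j = 10019/1519 (j = 7 - 614/1519 = 10019/1519 ≈ 6.5958)
F(-58, -25) - j = (-18/29 - 25) - 1*10019/1519 = -743/29 - 10019/1519 = -1419168/44051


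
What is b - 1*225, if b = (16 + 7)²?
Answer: 304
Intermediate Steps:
b = 529 (b = 23² = 529)
b - 1*225 = 529 - 1*225 = 529 - 225 = 304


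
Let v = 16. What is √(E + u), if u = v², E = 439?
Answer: √695 ≈ 26.363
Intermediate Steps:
u = 256 (u = 16² = 256)
√(E + u) = √(439 + 256) = √695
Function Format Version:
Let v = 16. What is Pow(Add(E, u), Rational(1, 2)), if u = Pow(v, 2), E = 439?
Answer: Pow(695, Rational(1, 2)) ≈ 26.363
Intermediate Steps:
u = 256 (u = Pow(16, 2) = 256)
Pow(Add(E, u), Rational(1, 2)) = Pow(Add(439, 256), Rational(1, 2)) = Pow(695, Rational(1, 2))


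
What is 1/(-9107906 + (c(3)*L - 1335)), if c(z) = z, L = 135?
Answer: -1/9108836 ≈ -1.0978e-7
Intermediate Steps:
1/(-9107906 + (c(3)*L - 1335)) = 1/(-9107906 + (3*135 - 1335)) = 1/(-9107906 + (405 - 1335)) = 1/(-9107906 - 930) = 1/(-9108836) = -1/9108836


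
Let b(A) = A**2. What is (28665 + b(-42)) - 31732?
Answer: -1303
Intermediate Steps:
(28665 + b(-42)) - 31732 = (28665 + (-42)**2) - 31732 = (28665 + 1764) - 31732 = 30429 - 31732 = -1303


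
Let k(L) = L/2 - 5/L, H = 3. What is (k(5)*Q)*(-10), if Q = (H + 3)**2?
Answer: -540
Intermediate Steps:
k(L) = L/2 - 5/L (k(L) = L*(1/2) - 5/L = L/2 - 5/L)
Q = 36 (Q = (3 + 3)**2 = 6**2 = 36)
(k(5)*Q)*(-10) = (((1/2)*5 - 5/5)*36)*(-10) = ((5/2 - 5*1/5)*36)*(-10) = ((5/2 - 1)*36)*(-10) = ((3/2)*36)*(-10) = 54*(-10) = -540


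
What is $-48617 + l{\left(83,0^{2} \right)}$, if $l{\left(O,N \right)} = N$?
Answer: $-48617$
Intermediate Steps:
$-48617 + l{\left(83,0^{2} \right)} = -48617 + 0^{2} = -48617 + 0 = -48617$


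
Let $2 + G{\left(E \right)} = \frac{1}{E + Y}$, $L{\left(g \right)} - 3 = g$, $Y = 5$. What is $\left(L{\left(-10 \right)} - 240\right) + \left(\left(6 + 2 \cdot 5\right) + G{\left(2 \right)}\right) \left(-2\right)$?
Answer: $- \frac{1927}{7} \approx -275.29$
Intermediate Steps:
$L{\left(g \right)} = 3 + g$
$G{\left(E \right)} = -2 + \frac{1}{5 + E}$ ($G{\left(E \right)} = -2 + \frac{1}{E + 5} = -2 + \frac{1}{5 + E}$)
$\left(L{\left(-10 \right)} - 240\right) + \left(\left(6 + 2 \cdot 5\right) + G{\left(2 \right)}\right) \left(-2\right) = \left(\left(3 - 10\right) - 240\right) + \left(\left(6 + 2 \cdot 5\right) + \frac{-9 - 4}{5 + 2}\right) \left(-2\right) = \left(-7 - 240\right) + \left(\left(6 + 10\right) + \frac{-9 - 4}{7}\right) \left(-2\right) = -247 + \left(16 + \frac{1}{7} \left(-13\right)\right) \left(-2\right) = -247 + \left(16 - \frac{13}{7}\right) \left(-2\right) = -247 + \frac{99}{7} \left(-2\right) = -247 - \frac{198}{7} = - \frac{1927}{7}$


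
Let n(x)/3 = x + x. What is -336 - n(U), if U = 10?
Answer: -396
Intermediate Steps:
n(x) = 6*x (n(x) = 3*(x + x) = 3*(2*x) = 6*x)
-336 - n(U) = -336 - 6*10 = -336 - 1*60 = -336 - 60 = -396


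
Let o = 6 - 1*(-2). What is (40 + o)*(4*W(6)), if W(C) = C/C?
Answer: 192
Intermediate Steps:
o = 8 (o = 6 + 2 = 8)
W(C) = 1
(40 + o)*(4*W(6)) = (40 + 8)*(4*1) = 48*4 = 192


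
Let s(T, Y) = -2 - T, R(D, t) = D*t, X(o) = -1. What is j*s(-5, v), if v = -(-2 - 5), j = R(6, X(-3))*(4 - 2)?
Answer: -36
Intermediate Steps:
j = -12 (j = (6*(-1))*(4 - 2) = -6*2 = -12)
v = 7 (v = -1*(-7) = 7)
j*s(-5, v) = -12*(-2 - 1*(-5)) = -12*(-2 + 5) = -12*3 = -36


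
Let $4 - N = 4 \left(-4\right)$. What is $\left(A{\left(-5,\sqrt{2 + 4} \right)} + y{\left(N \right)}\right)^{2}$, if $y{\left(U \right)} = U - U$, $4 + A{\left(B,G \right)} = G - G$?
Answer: $16$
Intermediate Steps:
$N = 20$ ($N = 4 - 4 \left(-4\right) = 4 - -16 = 4 + 16 = 20$)
$A{\left(B,G \right)} = -4$ ($A{\left(B,G \right)} = -4 + \left(G - G\right) = -4 + 0 = -4$)
$y{\left(U \right)} = 0$
$\left(A{\left(-5,\sqrt{2 + 4} \right)} + y{\left(N \right)}\right)^{2} = \left(-4 + 0\right)^{2} = \left(-4\right)^{2} = 16$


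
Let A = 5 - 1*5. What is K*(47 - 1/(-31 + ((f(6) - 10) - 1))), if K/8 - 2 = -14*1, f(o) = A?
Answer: -31600/7 ≈ -4514.3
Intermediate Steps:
A = 0 (A = 5 - 5 = 0)
f(o) = 0
K = -96 (K = 16 + 8*(-14*1) = 16 + 8*(-14) = 16 - 112 = -96)
K*(47 - 1/(-31 + ((f(6) - 10) - 1))) = -96*(47 - 1/(-31 + ((0 - 10) - 1))) = -96*(47 - 1/(-31 + (-10 - 1))) = -96*(47 - 1/(-31 - 11)) = -96*(47 - 1/(-42)) = -96*(47 - 1*(-1/42)) = -96*(47 + 1/42) = -96*1975/42 = -31600/7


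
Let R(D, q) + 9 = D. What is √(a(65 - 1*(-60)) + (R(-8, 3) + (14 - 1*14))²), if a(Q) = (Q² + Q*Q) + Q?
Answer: 4*√1979 ≈ 177.94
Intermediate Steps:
R(D, q) = -9 + D
a(Q) = Q + 2*Q² (a(Q) = (Q² + Q²) + Q = 2*Q² + Q = Q + 2*Q²)
√(a(65 - 1*(-60)) + (R(-8, 3) + (14 - 1*14))²) = √((65 - 1*(-60))*(1 + 2*(65 - 1*(-60))) + ((-9 - 8) + (14 - 1*14))²) = √((65 + 60)*(1 + 2*(65 + 60)) + (-17 + (14 - 14))²) = √(125*(1 + 2*125) + (-17 + 0)²) = √(125*(1 + 250) + (-17)²) = √(125*251 + 289) = √(31375 + 289) = √31664 = 4*√1979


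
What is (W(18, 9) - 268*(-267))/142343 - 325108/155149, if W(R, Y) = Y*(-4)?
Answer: -35180591564/22084374107 ≈ -1.5930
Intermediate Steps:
W(R, Y) = -4*Y
(W(18, 9) - 268*(-267))/142343 - 325108/155149 = (-4*9 - 268*(-267))/142343 - 325108/155149 = (-36 + 71556)*(1/142343) - 325108*1/155149 = 71520*(1/142343) - 325108/155149 = 71520/142343 - 325108/155149 = -35180591564/22084374107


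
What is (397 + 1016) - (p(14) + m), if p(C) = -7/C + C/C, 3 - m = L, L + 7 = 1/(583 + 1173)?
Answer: 2462791/1756 ≈ 1402.5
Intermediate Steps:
L = -12291/1756 (L = -7 + 1/(583 + 1173) = -7 + 1/1756 = -12291/1756 ≈ -6.9994)
m = 17559/1756 (m = 3 - 1*(-12291/1756) = 3 + 12291/1756 = 17559/1756 ≈ 9.9994)
p(C) = 1 - 7/C (p(C) = -7/C + 1 = 1 - 7/C)
(397 + 1016) - (p(14) + m) = (397 + 1016) - ((-7 + 14)/14 + 17559/1756) = 1413 - ((1/14)*7 + 17559/1756) = 1413 - (½ + 17559/1756) = 1413 - 1*18437/1756 = 1413 - 18437/1756 = 2462791/1756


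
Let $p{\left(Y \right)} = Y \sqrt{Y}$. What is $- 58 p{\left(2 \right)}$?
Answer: $- 116 \sqrt{2} \approx -164.05$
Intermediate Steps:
$p{\left(Y \right)} = Y^{\frac{3}{2}}$
$- 58 p{\left(2 \right)} = - 58 \cdot 2^{\frac{3}{2}} = - 58 \cdot 2 \sqrt{2} = - 116 \sqrt{2}$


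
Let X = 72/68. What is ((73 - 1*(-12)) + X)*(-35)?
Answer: -51205/17 ≈ -3012.1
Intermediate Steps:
X = 18/17 (X = 72*(1/68) = 18/17 ≈ 1.0588)
((73 - 1*(-12)) + X)*(-35) = ((73 - 1*(-12)) + 18/17)*(-35) = ((73 + 12) + 18/17)*(-35) = (85 + 18/17)*(-35) = (1463/17)*(-35) = -51205/17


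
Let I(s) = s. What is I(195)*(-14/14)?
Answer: -195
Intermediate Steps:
I(195)*(-14/14) = 195*(-14/14) = 195*(-14*1/14) = 195*(-1) = -195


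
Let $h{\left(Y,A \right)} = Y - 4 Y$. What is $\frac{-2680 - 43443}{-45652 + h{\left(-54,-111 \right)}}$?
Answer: $\frac{46123}{45490} \approx 1.0139$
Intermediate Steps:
$h{\left(Y,A \right)} = - 3 Y$
$\frac{-2680 - 43443}{-45652 + h{\left(-54,-111 \right)}} = \frac{-2680 - 43443}{-45652 - -162} = - \frac{46123}{-45652 + 162} = - \frac{46123}{-45490} = \left(-46123\right) \left(- \frac{1}{45490}\right) = \frac{46123}{45490}$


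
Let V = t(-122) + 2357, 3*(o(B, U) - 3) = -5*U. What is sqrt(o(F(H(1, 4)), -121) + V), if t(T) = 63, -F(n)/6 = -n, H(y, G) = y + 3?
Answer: sqrt(23622)/3 ≈ 51.232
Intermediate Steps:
H(y, G) = 3 + y
F(n) = 6*n (F(n) = -(-6)*n = 6*n)
o(B, U) = 3 - 5*U/3 (o(B, U) = 3 + (-5*U)/3 = 3 - 5*U/3)
V = 2420 (V = 63 + 2357 = 2420)
sqrt(o(F(H(1, 4)), -121) + V) = sqrt((3 - 5/3*(-121)) + 2420) = sqrt((3 + 605/3) + 2420) = sqrt(614/3 + 2420) = sqrt(7874/3) = sqrt(23622)/3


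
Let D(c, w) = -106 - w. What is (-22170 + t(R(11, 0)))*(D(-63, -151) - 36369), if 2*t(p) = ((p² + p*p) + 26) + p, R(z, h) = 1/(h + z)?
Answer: 97384298922/121 ≈ 8.0483e+8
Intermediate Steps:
t(p) = 13 + p² + p/2 (t(p) = (((p² + p*p) + 26) + p)/2 = (((p² + p²) + 26) + p)/2 = ((2*p² + 26) + p)/2 = ((26 + 2*p²) + p)/2 = (26 + p + 2*p²)/2 = 13 + p² + p/2)
(-22170 + t(R(11, 0)))*(D(-63, -151) - 36369) = (-22170 + (13 + (1/(0 + 11))² + 1/(2*(0 + 11))))*((-106 - 1*(-151)) - 36369) = (-22170 + (13 + (1/11)² + (½)/11))*((-106 + 151) - 36369) = (-22170 + (13 + (1/11)² + (½)*(1/11)))*(45 - 36369) = (-22170 + (13 + 1/121 + 1/22))*(-36324) = (-22170 + 3159/242)*(-36324) = -5361981/242*(-36324) = 97384298922/121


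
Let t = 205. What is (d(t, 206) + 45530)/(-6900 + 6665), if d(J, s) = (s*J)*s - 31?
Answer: -8744879/235 ≈ -37212.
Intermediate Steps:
d(J, s) = -31 + J*s² (d(J, s) = (J*s)*s - 31 = J*s² - 31 = -31 + J*s²)
(d(t, 206) + 45530)/(-6900 + 6665) = ((-31 + 205*206²) + 45530)/(-6900 + 6665) = ((-31 + 205*42436) + 45530)/(-235) = ((-31 + 8699380) + 45530)*(-1/235) = (8699349 + 45530)*(-1/235) = 8744879*(-1/235) = -8744879/235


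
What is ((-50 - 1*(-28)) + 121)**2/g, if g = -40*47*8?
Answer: -9801/15040 ≈ -0.65166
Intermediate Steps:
g = -15040 (g = -1880*8 = -15040)
((-50 - 1*(-28)) + 121)**2/g = ((-50 - 1*(-28)) + 121)**2/(-15040) = ((-50 + 28) + 121)**2*(-1/15040) = (-22 + 121)**2*(-1/15040) = 99**2*(-1/15040) = 9801*(-1/15040) = -9801/15040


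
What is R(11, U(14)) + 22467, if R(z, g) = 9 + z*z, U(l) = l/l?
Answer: 22597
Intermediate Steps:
U(l) = 1
R(z, g) = 9 + z²
R(11, U(14)) + 22467 = (9 + 11²) + 22467 = (9 + 121) + 22467 = 130 + 22467 = 22597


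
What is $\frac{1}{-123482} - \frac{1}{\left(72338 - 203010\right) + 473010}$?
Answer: $- \frac{116455}{10568145229} \approx -1.1019 \cdot 10^{-5}$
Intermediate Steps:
$\frac{1}{-123482} - \frac{1}{\left(72338 - 203010\right) + 473010} = - \frac{1}{123482} - \frac{1}{\left(72338 - 203010\right) + 473010} = - \frac{1}{123482} - \frac{1}{-130672 + 473010} = - \frac{1}{123482} - \frac{1}{342338} = - \frac{116455}{10568145229}$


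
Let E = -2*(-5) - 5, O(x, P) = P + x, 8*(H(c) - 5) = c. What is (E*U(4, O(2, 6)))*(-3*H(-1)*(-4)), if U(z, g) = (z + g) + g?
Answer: 5850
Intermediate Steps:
H(c) = 5 + c/8
U(z, g) = z + 2*g (U(z, g) = (g + z) + g = z + 2*g)
E = 5 (E = 10 - 5 = 5)
(E*U(4, O(2, 6)))*(-3*H(-1)*(-4)) = (5*(4 + 2*(6 + 2)))*(-3*(5 + (1/8)*(-1))*(-4)) = (5*(4 + 2*8))*(-3*(5 - 1/8)*(-4)) = (5*(4 + 16))*(-3*39/8*(-4)) = (5*20)*(-117/8*(-4)) = 100*(117/2) = 5850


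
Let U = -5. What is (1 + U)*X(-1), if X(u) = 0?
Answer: 0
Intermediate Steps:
(1 + U)*X(-1) = (1 - 5)*0 = -4*0 = 0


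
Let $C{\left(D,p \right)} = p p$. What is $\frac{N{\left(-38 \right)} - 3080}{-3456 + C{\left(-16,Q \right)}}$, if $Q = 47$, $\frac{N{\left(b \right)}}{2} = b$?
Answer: $\frac{3156}{1247} \approx 2.5309$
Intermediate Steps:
$N{\left(b \right)} = 2 b$
$C{\left(D,p \right)} = p^{2}$
$\frac{N{\left(-38 \right)} - 3080}{-3456 + C{\left(-16,Q \right)}} = \frac{2 \left(-38\right) - 3080}{-3456 + 47^{2}} = \frac{-76 - 3080}{-3456 + 2209} = - \frac{3156}{-1247} = \left(-3156\right) \left(- \frac{1}{1247}\right) = \frac{3156}{1247}$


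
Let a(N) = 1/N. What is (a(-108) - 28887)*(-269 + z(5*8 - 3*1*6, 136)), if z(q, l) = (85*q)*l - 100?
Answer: -792275567947/108 ≈ -7.3359e+9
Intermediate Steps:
z(q, l) = -100 + 85*l*q (z(q, l) = 85*l*q - 100 = -100 + 85*l*q)
(a(-108) - 28887)*(-269 + z(5*8 - 3*1*6, 136)) = (1/(-108) - 28887)*(-269 + (-100 + 85*136*(5*8 - 3*1*6))) = (-1/108 - 28887)*(-269 + (-100 + 85*136*(40 - 3*6))) = -3119797*(-269 + (-100 + 85*136*(40 - 18)))/108 = -3119797*(-269 + (-100 + 85*136*22))/108 = -3119797*(-269 + (-100 + 254320))/108 = -3119797*(-269 + 254220)/108 = -3119797/108*253951 = -792275567947/108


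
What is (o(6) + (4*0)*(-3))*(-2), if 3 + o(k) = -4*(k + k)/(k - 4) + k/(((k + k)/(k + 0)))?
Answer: 48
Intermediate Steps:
o(k) = -3 + k/2 - 8*k/(-4 + k) (o(k) = -3 + (-4*(k + k)/(k - 4) + k/(((k + k)/(k + 0)))) = -3 + (-4*2*k/(-4 + k) + k/(((2*k)/k))) = -3 + (-4*2*k/(-4 + k) + k/2) = -3 + (-4*2*k/(-4 + k) + k*(½)) = -3 + (-8*k/(-4 + k) + k/2) = -3 + (k/2 - 8*k/(-4 + k)) = -3 + k/2 - 8*k/(-4 + k))
(o(6) + (4*0)*(-3))*(-2) = ((24 + 6² - 26*6)/(2*(-4 + 6)) + (4*0)*(-3))*(-2) = ((½)*(24 + 36 - 156)/2 + 0*(-3))*(-2) = ((½)*(½)*(-96) + 0)*(-2) = (-24 + 0)*(-2) = -24*(-2) = 48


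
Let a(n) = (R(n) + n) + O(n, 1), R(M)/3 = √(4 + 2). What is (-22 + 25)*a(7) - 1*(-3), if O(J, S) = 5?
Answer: 39 + 9*√6 ≈ 61.045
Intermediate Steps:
R(M) = 3*√6 (R(M) = 3*√(4 + 2) = 3*√6)
a(n) = 5 + n + 3*√6 (a(n) = (3*√6 + n) + 5 = (n + 3*√6) + 5 = 5 + n + 3*√6)
(-22 + 25)*a(7) - 1*(-3) = (-22 + 25)*(5 + 7 + 3*√6) - 1*(-3) = 3*(12 + 3*√6) + 3 = (36 + 9*√6) + 3 = 39 + 9*√6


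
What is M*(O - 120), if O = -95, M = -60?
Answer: 12900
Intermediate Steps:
M*(O - 120) = -60*(-95 - 120) = -60*(-215) = 12900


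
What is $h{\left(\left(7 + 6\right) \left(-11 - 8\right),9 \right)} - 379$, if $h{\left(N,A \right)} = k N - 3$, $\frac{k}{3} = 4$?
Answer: $-3346$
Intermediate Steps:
$k = 12$ ($k = 3 \cdot 4 = 12$)
$h{\left(N,A \right)} = -3 + 12 N$ ($h{\left(N,A \right)} = 12 N - 3 = -3 + 12 N$)
$h{\left(\left(7 + 6\right) \left(-11 - 8\right),9 \right)} - 379 = \left(-3 + 12 \left(7 + 6\right) \left(-11 - 8\right)\right) - 379 = \left(-3 + 12 \cdot 13 \left(-19\right)\right) - 379 = \left(-3 + 12 \left(-247\right)\right) - 379 = \left(-3 - 2964\right) - 379 = -2967 - 379 = -3346$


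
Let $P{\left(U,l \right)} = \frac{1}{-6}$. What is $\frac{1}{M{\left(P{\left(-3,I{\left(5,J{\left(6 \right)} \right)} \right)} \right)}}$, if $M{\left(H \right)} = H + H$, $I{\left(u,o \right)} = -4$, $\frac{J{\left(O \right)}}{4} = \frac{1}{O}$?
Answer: $-3$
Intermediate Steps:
$J{\left(O \right)} = \frac{4}{O}$
$P{\left(U,l \right)} = - \frac{1}{6}$
$M{\left(H \right)} = 2 H$
$\frac{1}{M{\left(P{\left(-3,I{\left(5,J{\left(6 \right)} \right)} \right)} \right)}} = \frac{1}{2 \left(- \frac{1}{6}\right)} = \frac{1}{- \frac{1}{3}} = -3$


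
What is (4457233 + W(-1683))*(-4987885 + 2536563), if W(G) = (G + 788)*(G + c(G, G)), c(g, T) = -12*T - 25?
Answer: 29635323504694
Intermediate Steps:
c(g, T) = -25 - 12*T
W(G) = (-25 - 11*G)*(788 + G) (W(G) = (G + 788)*(G + (-25 - 12*G)) = (788 + G)*(-25 - 11*G) = (-25 - 11*G)*(788 + G))
(4457233 + W(-1683))*(-4987885 + 2536563) = (4457233 + (-19700 - 8693*(-1683) - 11*(-1683)²))*(-4987885 + 2536563) = (4457233 + (-19700 + 14630319 - 11*2832489))*(-2451322) = (4457233 + (-19700 + 14630319 - 31157379))*(-2451322) = (4457233 - 16546760)*(-2451322) = -12089527*(-2451322) = 29635323504694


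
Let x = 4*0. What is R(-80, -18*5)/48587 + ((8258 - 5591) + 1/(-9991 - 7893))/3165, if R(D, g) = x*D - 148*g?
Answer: 3071386111249/2750163158820 ≈ 1.1168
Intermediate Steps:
x = 0
R(D, g) = -148*g (R(D, g) = 0*D - 148*g = 0 - 148*g = -148*g)
R(-80, -18*5)/48587 + ((8258 - 5591) + 1/(-9991 - 7893))/3165 = -(-2664)*5/48587 + ((8258 - 5591) + 1/(-9991 - 7893))/3165 = -148*(-90)*(1/48587) + (2667 + 1/(-17884))*(1/3165) = 13320*(1/48587) + (2667 - 1/17884)*(1/3165) = 13320/48587 + (47696627/17884)*(1/3165) = 13320/48587 + 47696627/56602860 = 3071386111249/2750163158820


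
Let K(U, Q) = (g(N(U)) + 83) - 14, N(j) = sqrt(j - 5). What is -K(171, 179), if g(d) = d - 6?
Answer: -63 - sqrt(166) ≈ -75.884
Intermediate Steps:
N(j) = sqrt(-5 + j)
g(d) = -6 + d
K(U, Q) = 63 + sqrt(-5 + U) (K(U, Q) = ((-6 + sqrt(-5 + U)) + 83) - 14 = (77 + sqrt(-5 + U)) - 14 = 63 + sqrt(-5 + U))
-K(171, 179) = -(63 + sqrt(-5 + 171)) = -(63 + sqrt(166)) = -63 - sqrt(166)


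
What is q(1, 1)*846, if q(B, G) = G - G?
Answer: 0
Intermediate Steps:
q(B, G) = 0
q(1, 1)*846 = 0*846 = 0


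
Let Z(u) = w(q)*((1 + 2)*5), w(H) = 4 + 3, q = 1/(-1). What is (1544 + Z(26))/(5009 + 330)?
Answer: 1649/5339 ≈ 0.30886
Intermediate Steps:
q = -1
w(H) = 7
Z(u) = 105 (Z(u) = 7*((1 + 2)*5) = 7*(3*5) = 7*15 = 105)
(1544 + Z(26))/(5009 + 330) = (1544 + 105)/(5009 + 330) = 1649/5339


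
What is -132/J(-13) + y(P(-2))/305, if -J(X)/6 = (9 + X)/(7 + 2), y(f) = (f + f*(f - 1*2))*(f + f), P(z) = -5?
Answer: -6159/122 ≈ -50.484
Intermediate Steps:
y(f) = 2*f*(f + f*(-2 + f)) (y(f) = (f + f*(f - 2))*(2*f) = (f + f*(-2 + f))*(2*f) = 2*f*(f + f*(-2 + f)))
J(X) = -6 - 2*X/3 (J(X) = -6*(9 + X)/(7 + 2) = -6*(9 + X)/9 = -6*(1 + X/9) = -6 - 2*X/3)
-132/J(-13) + y(P(-2))/305 = -132/(-6 - 2/3*(-13)) + (2*(-5)**2*(-1 - 5))/305 = -132/(-6 + 26/3) + (2*25*(-6))*(1/305) = -132/8/3 - 300*1/305 = -132*3/8 - 60/61 = -99/2 - 60/61 = -6159/122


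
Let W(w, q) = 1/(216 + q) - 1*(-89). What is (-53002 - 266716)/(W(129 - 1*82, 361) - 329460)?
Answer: 92238643/95023533 ≈ 0.97069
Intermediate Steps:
W(w, q) = 89 + 1/(216 + q) (W(w, q) = 1/(216 + q) + 89 = 89 + 1/(216 + q))
(-53002 - 266716)/(W(129 - 1*82, 361) - 329460) = (-53002 - 266716)/((19225 + 89*361)/(216 + 361) - 329460) = -319718/((19225 + 32129)/577 - 329460) = -319718/((1/577)*51354 - 329460) = -319718/(51354/577 - 329460) = -319718/(-190047066/577) = -319718*(-577/190047066) = 92238643/95023533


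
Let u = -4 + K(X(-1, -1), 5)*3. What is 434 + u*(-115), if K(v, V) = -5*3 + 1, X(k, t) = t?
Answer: 5724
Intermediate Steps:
K(v, V) = -14 (K(v, V) = -15 + 1 = -14)
u = -46 (u = -4 - 14*3 = -4 - 42 = -46)
434 + u*(-115) = 434 - 46*(-115) = 434 + 5290 = 5724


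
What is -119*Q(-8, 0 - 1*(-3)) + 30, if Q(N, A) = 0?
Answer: 30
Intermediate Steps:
-119*Q(-8, 0 - 1*(-3)) + 30 = -119*0 + 30 = 0 + 30 = 30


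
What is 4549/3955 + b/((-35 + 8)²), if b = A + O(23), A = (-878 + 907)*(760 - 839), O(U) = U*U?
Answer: -3652489/2883195 ≈ -1.2668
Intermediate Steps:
O(U) = U²
A = -2291 (A = 29*(-79) = -2291)
b = -1762 (b = -2291 + 23² = -2291 + 529 = -1762)
4549/3955 + b/((-35 + 8)²) = 4549/3955 - 1762/(-35 + 8)² = 4549*(1/3955) - 1762/((-27)²) = 4549/3955 - 1762/729 = -3652489/2883195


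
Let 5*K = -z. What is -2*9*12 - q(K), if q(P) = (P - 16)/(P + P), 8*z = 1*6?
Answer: -1619/6 ≈ -269.83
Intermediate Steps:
z = ¾ (z = (1*6)/8 = (⅛)*6 = ¾ ≈ 0.75000)
K = -3/20 (K = (-1*¾)/5 = (⅕)*(-¾) = -3/20 ≈ -0.15000)
q(P) = (-16 + P)/(2*P) (q(P) = (-16 + P)/((2*P)) = (-16 + P)*(1/(2*P)) = (-16 + P)/(2*P))
-2*9*12 - q(K) = -2*9*12 - (-16 - 3/20)/(2*(-3/20)) = -18*12 - (-20)*(-323)/(2*3*20) = -216 - 1*323/6 = -216 - 323/6 = -1619/6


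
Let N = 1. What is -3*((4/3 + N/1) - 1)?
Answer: -4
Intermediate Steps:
-3*((4/3 + N/1) - 1) = -3*((4/3 + 1/1) - 1) = -3*((4*(1/3) + 1*1) - 1) = -3*((4/3 + 1) - 1) = -3*(7/3 - 1) = -3*4/3 = -4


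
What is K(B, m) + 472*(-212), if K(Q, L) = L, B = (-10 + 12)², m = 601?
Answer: -99463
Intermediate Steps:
B = 4 (B = 2² = 4)
K(B, m) + 472*(-212) = 601 + 472*(-212) = 601 - 100064 = -99463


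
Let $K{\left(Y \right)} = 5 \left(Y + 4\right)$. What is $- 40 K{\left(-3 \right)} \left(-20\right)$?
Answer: $4000$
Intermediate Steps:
$K{\left(Y \right)} = 20 + 5 Y$ ($K{\left(Y \right)} = 5 \left(4 + Y\right) = 20 + 5 Y$)
$- 40 K{\left(-3 \right)} \left(-20\right) = - 40 \left(20 + 5 \left(-3\right)\right) \left(-20\right) = - 40 \left(20 - 15\right) \left(-20\right) = \left(-40\right) 5 \left(-20\right) = \left(-200\right) \left(-20\right) = 4000$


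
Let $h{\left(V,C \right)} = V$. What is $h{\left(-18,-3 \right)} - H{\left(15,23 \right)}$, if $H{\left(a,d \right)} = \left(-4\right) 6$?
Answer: $6$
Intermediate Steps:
$H{\left(a,d \right)} = -24$
$h{\left(-18,-3 \right)} - H{\left(15,23 \right)} = -18 - -24 = -18 + 24 = 6$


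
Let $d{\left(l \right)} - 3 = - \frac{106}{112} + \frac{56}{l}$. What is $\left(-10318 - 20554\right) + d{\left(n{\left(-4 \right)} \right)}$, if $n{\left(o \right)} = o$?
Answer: $- \frac{1729501}{56} \approx -30884.0$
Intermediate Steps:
$d{\left(l \right)} = \frac{115}{56} + \frac{56}{l}$ ($d{\left(l \right)} = 3 + \left(- \frac{106}{112} + \frac{56}{l}\right) = 3 + \left(\left(-106\right) \frac{1}{112} + \frac{56}{l}\right) = 3 - \left(\frac{53}{56} - \frac{56}{l}\right) = \frac{115}{56} + \frac{56}{l}$)
$\left(-10318 - 20554\right) + d{\left(n{\left(-4 \right)} \right)} = \left(-10318 - 20554\right) + \left(\frac{115}{56} + \frac{56}{-4}\right) = \left(-10318 - 20554\right) + \left(\frac{115}{56} + 56 \left(- \frac{1}{4}\right)\right) = -30872 + \left(\frac{115}{56} - 14\right) = -30872 - \frac{669}{56} = - \frac{1729501}{56}$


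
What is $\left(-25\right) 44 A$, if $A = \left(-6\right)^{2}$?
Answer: $-39600$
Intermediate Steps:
$A = 36$
$\left(-25\right) 44 A = \left(-25\right) 44 \cdot 36 = \left(-1100\right) 36 = -39600$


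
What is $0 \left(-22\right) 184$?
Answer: $0$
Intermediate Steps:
$0 \left(-22\right) 184 = 0 \cdot 184 = 0$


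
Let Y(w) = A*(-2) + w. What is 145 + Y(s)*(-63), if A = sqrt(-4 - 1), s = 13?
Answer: -674 + 126*I*sqrt(5) ≈ -674.0 + 281.74*I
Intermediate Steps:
A = I*sqrt(5) (A = sqrt(-5) = I*sqrt(5) ≈ 2.2361*I)
Y(w) = w - 2*I*sqrt(5) (Y(w) = (I*sqrt(5))*(-2) + w = -2*I*sqrt(5) + w = w - 2*I*sqrt(5))
145 + Y(s)*(-63) = 145 + (13 - 2*I*sqrt(5))*(-63) = 145 + (-819 + 126*I*sqrt(5)) = -674 + 126*I*sqrt(5)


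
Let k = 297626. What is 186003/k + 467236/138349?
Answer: 164794910783/41176259474 ≈ 4.0022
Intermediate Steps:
186003/k + 467236/138349 = 186003/297626 + 467236/138349 = 164794910783/41176259474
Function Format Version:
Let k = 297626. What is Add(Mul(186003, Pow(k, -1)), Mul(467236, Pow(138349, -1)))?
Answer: Rational(164794910783, 41176259474) ≈ 4.0022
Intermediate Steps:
Add(Mul(186003, Pow(k, -1)), Mul(467236, Pow(138349, -1))) = Add(Mul(186003, Pow(297626, -1)), Mul(467236, Pow(138349, -1))) = Add(Mul(186003, Rational(1, 297626)), Mul(467236, Rational(1, 138349))) = Add(Rational(186003, 297626), Rational(467236, 138349)) = Rational(164794910783, 41176259474)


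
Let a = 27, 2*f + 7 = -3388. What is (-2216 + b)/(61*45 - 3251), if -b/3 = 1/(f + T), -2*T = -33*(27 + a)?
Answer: 1787201/408089 ≈ 4.3794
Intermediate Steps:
f = -3395/2 (f = -7/2 + (1/2)*(-3388) = -7/2 - 1694 = -3395/2 ≈ -1697.5)
T = 891 (T = -(-33)*(27 + 27)/2 = -(-33)*54/2 = -1/2*(-1782) = 891)
b = 6/1613 (b = -3/(-3395/2 + 891) = -3/(-1613/2) = -3*(-2/1613) = 6/1613 ≈ 0.0037198)
(-2216 + b)/(61*45 - 3251) = (-2216 + 6/1613)/(61*45 - 3251) = -3574402/(1613*(2745 - 3251)) = -3574402/1613/(-506) = -3574402/1613*(-1/506) = 1787201/408089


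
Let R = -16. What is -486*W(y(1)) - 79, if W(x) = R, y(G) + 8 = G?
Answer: 7697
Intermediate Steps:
y(G) = -8 + G
W(x) = -16
-486*W(y(1)) - 79 = -486*(-16) - 79 = 7776 - 79 = 7697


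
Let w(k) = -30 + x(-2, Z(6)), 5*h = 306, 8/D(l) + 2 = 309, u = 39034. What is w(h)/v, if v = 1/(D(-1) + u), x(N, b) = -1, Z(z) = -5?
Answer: -371486826/307 ≈ -1.2101e+6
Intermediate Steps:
D(l) = 8/307 (D(l) = 8/(-2 + 309) = 8/307)
v = 307/11983446 (v = 1/(8/307 + 39034) = 1/(11983446/307) = 307/11983446 ≈ 2.5619e-5)
h = 306/5 (h = (⅕)*306 = 306/5 ≈ 61.200)
w(k) = -31 (w(k) = -30 - 1 = -31)
w(h)/v = -31/307/11983446 = -31*11983446/307 = -371486826/307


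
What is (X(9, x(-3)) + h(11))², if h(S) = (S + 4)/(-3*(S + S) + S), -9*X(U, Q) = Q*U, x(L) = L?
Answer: 900/121 ≈ 7.4380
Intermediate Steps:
X(U, Q) = -Q*U/9
h(S) = -(4 + S)/(5*S) (h(S) = (4 + S)/(-6*S + S) = (4 + S)/((-5*S)) = (4 + S)*(-1/(5*S)) = -(4 + S)/(5*S))
(X(9, x(-3)) + h(11))² = (-⅑*(-3)*9 + (⅕)*(-4 - 1*11)/11)² = (3 + (⅕)*(1/11)*(-4 - 11))² = (3 + (⅕)*(1/11)*(-15))² = (3 - 3/11)² = (30/11)² = 900/121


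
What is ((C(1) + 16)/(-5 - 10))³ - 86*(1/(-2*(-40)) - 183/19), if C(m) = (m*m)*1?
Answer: 423627749/513000 ≈ 825.79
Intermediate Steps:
C(m) = m² (C(m) = m²*1 = m²)
((C(1) + 16)/(-5 - 10))³ - 86*(1/(-2*(-40)) - 183/19) = ((1² + 16)/(-5 - 10))³ - 86*(1/(-2*(-40)) - 183/19) = ((1 + 16)/(-15))³ - 86*(-½*(-1/40) - 183*1/19) = (17*(-1/15))³ - 86*(1/80 - 183/19) = (-17/15)³ - 86*(-14621/1520) = -4913/3375 + 628703/760 = 423627749/513000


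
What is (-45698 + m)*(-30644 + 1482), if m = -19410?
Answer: 1898679496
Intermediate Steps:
(-45698 + m)*(-30644 + 1482) = (-45698 - 19410)*(-30644 + 1482) = -65108*(-29162) = 1898679496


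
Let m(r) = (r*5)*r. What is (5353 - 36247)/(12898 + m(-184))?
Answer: -5149/30363 ≈ -0.16958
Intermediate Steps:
m(r) = 5*r² (m(r) = (5*r)*r = 5*r²)
(5353 - 36247)/(12898 + m(-184)) = (5353 - 36247)/(12898 + 5*(-184)²) = -30894/(12898 + 5*33856) = -30894/(12898 + 169280) = -30894/182178 = -30894*1/182178 = -5149/30363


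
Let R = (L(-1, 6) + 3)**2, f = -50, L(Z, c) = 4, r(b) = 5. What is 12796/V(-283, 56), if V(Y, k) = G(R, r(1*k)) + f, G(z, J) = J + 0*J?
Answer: -12796/45 ≈ -284.36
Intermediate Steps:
R = 49 (R = (4 + 3)**2 = 7**2 = 49)
G(z, J) = J (G(z, J) = J + 0 = J)
V(Y, k) = -45 (V(Y, k) = 5 - 50 = -45)
12796/V(-283, 56) = 12796/(-45) = 12796*(-1/45) = -12796/45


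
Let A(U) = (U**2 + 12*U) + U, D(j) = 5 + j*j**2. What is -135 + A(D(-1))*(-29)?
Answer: -2107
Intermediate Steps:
D(j) = 5 + j**3
A(U) = U**2 + 13*U
-135 + A(D(-1))*(-29) = -135 + ((5 + (-1)**3)*(13 + (5 + (-1)**3)))*(-29) = -135 + ((5 - 1)*(13 + (5 - 1)))*(-29) = -135 + (4*(13 + 4))*(-29) = -135 + (4*17)*(-29) = -135 + 68*(-29) = -135 - 1972 = -2107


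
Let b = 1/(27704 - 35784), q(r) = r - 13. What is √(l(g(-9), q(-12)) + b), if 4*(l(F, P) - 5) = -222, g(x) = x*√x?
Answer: I*√206060705/2020 ≈ 7.1063*I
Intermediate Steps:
q(r) = -13 + r
g(x) = x^(3/2)
l(F, P) = -101/2 (l(F, P) = 5 + (¼)*(-222) = 5 - 111/2 = -101/2)
b = -1/8080 (b = 1/(-8080) = -1/8080 ≈ -0.00012376)
√(l(g(-9), q(-12)) + b) = √(-101/2 - 1/8080) = √(-408041/8080) = I*√206060705/2020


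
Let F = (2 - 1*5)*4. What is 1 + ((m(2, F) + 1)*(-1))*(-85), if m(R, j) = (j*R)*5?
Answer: -10114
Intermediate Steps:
F = -12 (F = (2 - 5)*4 = -3*4 = -12)
m(R, j) = 5*R*j (m(R, j) = (R*j)*5 = 5*R*j)
1 + ((m(2, F) + 1)*(-1))*(-85) = 1 + ((5*2*(-12) + 1)*(-1))*(-85) = 1 + ((-120 + 1)*(-1))*(-85) = 1 - 119*(-1)*(-85) = 1 + 119*(-85) = 1 - 10115 = -10114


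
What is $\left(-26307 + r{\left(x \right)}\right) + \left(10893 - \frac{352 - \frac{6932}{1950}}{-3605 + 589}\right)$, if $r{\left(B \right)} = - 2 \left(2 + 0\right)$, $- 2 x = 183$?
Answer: $- \frac{22668915533}{1470300} \approx -15418.0$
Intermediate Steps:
$x = - \frac{183}{2}$ ($x = \left(- \frac{1}{2}\right) 183 = - \frac{183}{2} \approx -91.5$)
$r{\left(B \right)} = -4$ ($r{\left(B \right)} = \left(-2\right) 2 = -4$)
$\left(-26307 + r{\left(x \right)}\right) + \left(10893 - \frac{352 - \frac{6932}{1950}}{-3605 + 589}\right) = \left(-26307 - 4\right) + \left(10893 - \frac{352 - \frac{6932}{1950}}{-3605 + 589}\right) = -26311 + \left(10893 - \frac{352 - \frac{3466}{975}}{-3016}\right) = -26311 + \left(10893 - \left(352 - \frac{3466}{975}\right) \left(- \frac{1}{3016}\right)\right) = -26311 + \left(10893 - \frac{339734}{975} \left(- \frac{1}{3016}\right)\right) = -26311 + \left(10893 - - \frac{169867}{1470300}\right) = -26311 + \left(10893 + \frac{169867}{1470300}\right) = -26311 + \frac{16016147767}{1470300} = - \frac{22668915533}{1470300}$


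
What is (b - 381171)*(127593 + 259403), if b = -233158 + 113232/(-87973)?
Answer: -20914996943149604/87973 ≈ -2.3774e+11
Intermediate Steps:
b = -20511721966/87973 (b = -233158 + 113232*(-1/87973) = -233158 - 113232/87973 = -20511721966/87973 ≈ -2.3316e+5)
(b - 381171)*(127593 + 259403) = (-20511721966/87973 - 381171)*(127593 + 259403) = -54044478349/87973*386996 = -20914996943149604/87973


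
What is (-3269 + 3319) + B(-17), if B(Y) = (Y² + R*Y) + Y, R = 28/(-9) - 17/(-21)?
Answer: 22751/63 ≈ 361.13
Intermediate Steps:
R = -145/63 (R = 28*(-⅑) - 17*(-1/21) = -28/9 + 17/21 = -145/63 ≈ -2.3016)
B(Y) = Y² - 82*Y/63 (B(Y) = (Y² - 145*Y/63) + Y = Y² - 82*Y/63)
(-3269 + 3319) + B(-17) = (-3269 + 3319) + (1/63)*(-17)*(-82 + 63*(-17)) = 50 + (1/63)*(-17)*(-82 - 1071) = 50 + (1/63)*(-17)*(-1153) = 50 + 19601/63 = 22751/63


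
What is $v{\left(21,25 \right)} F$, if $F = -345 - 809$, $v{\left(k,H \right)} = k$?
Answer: $-24234$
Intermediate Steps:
$F = -1154$ ($F = -345 - 809 = -1154$)
$v{\left(21,25 \right)} F = 21 \left(-1154\right) = -24234$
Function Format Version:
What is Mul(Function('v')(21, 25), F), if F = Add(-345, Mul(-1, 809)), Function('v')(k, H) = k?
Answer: -24234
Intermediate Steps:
F = -1154 (F = Add(-345, -809) = -1154)
Mul(Function('v')(21, 25), F) = Mul(21, -1154) = -24234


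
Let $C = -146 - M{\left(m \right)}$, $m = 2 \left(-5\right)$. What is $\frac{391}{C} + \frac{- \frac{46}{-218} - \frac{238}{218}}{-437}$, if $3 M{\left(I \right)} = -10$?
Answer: $- \frac{55832421}{20386924} \approx -2.7386$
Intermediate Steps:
$m = -10$
$M{\left(I \right)} = - \frac{10}{3}$ ($M{\left(I \right)} = \frac{1}{3} \left(-10\right) = - \frac{10}{3}$)
$C = - \frac{428}{3}$ ($C = -146 - - \frac{10}{3} = -146 + \frac{10}{3} = - \frac{428}{3} \approx -142.67$)
$\frac{391}{C} + \frac{- \frac{46}{-218} - \frac{238}{218}}{-437} = \frac{391}{- \frac{428}{3}} + \frac{- \frac{46}{-218} - \frac{238}{218}}{-437} = 391 \left(- \frac{3}{428}\right) + \left(\left(-46\right) \left(- \frac{1}{218}\right) - \frac{119}{109}\right) \left(- \frac{1}{437}\right) = - \frac{1173}{428} + \left(\frac{23}{109} - \frac{119}{109}\right) \left(- \frac{1}{437}\right) = - \frac{1173}{428} - - \frac{96}{47633} = - \frac{1173}{428} + \frac{96}{47633} = - \frac{55832421}{20386924}$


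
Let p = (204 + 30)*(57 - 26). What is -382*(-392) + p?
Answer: 156998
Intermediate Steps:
p = 7254 (p = 234*31 = 7254)
-382*(-392) + p = -382*(-392) + 7254 = 149744 + 7254 = 156998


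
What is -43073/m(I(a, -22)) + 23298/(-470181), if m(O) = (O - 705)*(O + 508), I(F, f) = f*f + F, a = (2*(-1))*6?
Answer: 4977413631/35787043180 ≈ 0.13908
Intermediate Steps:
a = -12 (a = -2*6 = -12)
I(F, f) = F + f**2 (I(F, f) = f**2 + F = F + f**2)
m(O) = (-705 + O)*(508 + O)
-43073/m(I(a, -22)) + 23298/(-470181) = -43073/(-358140 + (-12 + (-22)**2)**2 - 197*(-12 + (-22)**2)) + 23298/(-470181) = -43073/(-358140 + (-12 + 484)**2 - 197*(-12 + 484)) + 23298*(-1/470181) = -43073/(-358140 + 472**2 - 197*472) - 7766/156727 = -43073/(-358140 + 222784 - 92984) - 7766/156727 = -43073/(-228340) - 7766/156727 = -43073*(-1/228340) - 7766/156727 = 43073/228340 - 7766/156727 = 4977413631/35787043180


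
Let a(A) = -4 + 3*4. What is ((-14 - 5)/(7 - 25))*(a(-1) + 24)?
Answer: 304/9 ≈ 33.778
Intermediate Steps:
a(A) = 8 (a(A) = -4 + 12 = 8)
((-14 - 5)/(7 - 25))*(a(-1) + 24) = ((-14 - 5)/(7 - 25))*(8 + 24) = -19/(-18)*32 = -19*(-1/18)*32 = (19/18)*32 = 304/9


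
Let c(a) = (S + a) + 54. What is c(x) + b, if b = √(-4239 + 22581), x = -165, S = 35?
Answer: -76 + 3*√2038 ≈ 59.433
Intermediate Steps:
c(a) = 89 + a (c(a) = (35 + a) + 54 = 89 + a)
b = 3*√2038 (b = √18342 = 3*√2038 ≈ 135.43)
c(x) + b = (89 - 165) + 3*√2038 = -76 + 3*√2038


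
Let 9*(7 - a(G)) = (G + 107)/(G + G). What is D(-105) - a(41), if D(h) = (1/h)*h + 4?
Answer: -664/369 ≈ -1.7995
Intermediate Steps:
D(h) = 5 (D(h) = h/h + 4 = 1 + 4 = 5)
a(G) = 7 - (107 + G)/(18*G) (a(G) = 7 - (G + 107)/(9*(G + G)) = 7 - (107 + G)/(9*(2*G)) = 7 - (107 + G)*1/(2*G)/9 = 7 - (107 + G)/(18*G))
D(-105) - a(41) = 5 - (-107 + 125*41)/(18*41) = 5 - (-107 + 5125)/(18*41) = 5 - 5018/(18*41) = 5 - 1*2509/369 = 5 - 2509/369 = -664/369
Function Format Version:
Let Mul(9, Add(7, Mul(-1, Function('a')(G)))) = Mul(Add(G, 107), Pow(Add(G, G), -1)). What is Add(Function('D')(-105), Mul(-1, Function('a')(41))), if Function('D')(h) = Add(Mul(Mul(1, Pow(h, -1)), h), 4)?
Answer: Rational(-664, 369) ≈ -1.7995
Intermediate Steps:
Function('D')(h) = 5 (Function('D')(h) = Add(Mul(Pow(h, -1), h), 4) = Add(1, 4) = 5)
Function('a')(G) = Add(7, Mul(Rational(-1, 18), Pow(G, -1), Add(107, G))) (Function('a')(G) = Add(7, Mul(Rational(-1, 9), Mul(Add(G, 107), Pow(Add(G, G), -1)))) = Add(7, Mul(Rational(-1, 9), Mul(Add(107, G), Pow(Mul(2, G), -1)))) = Add(7, Mul(Rational(-1, 9), Mul(Add(107, G), Mul(Rational(1, 2), Pow(G, -1))))) = Add(7, Mul(Rational(-1, 9), Mul(Rational(1, 2), Pow(G, -1), Add(107, G)))) = Add(7, Mul(Rational(-1, 18), Pow(G, -1), Add(107, G))))
Add(Function('D')(-105), Mul(-1, Function('a')(41))) = Add(5, Mul(-1, Mul(Rational(1, 18), Pow(41, -1), Add(-107, Mul(125, 41))))) = Add(5, Mul(-1, Mul(Rational(1, 18), Rational(1, 41), Add(-107, 5125)))) = Add(5, Mul(-1, Mul(Rational(1, 18), Rational(1, 41), 5018))) = Add(5, Mul(-1, Rational(2509, 369))) = Add(5, Rational(-2509, 369)) = Rational(-664, 369)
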